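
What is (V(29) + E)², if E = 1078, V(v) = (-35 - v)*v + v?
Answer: 561001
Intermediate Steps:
V(v) = v + v*(-35 - v) (V(v) = v*(-35 - v) + v = v + v*(-35 - v))
(V(29) + E)² = (-1*29*(34 + 29) + 1078)² = (-1*29*63 + 1078)² = (-1827 + 1078)² = (-749)² = 561001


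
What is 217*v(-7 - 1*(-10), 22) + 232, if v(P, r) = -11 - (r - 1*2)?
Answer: -6495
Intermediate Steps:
v(P, r) = -9 - r (v(P, r) = -11 - (r - 2) = -11 - (-2 + r) = -11 + (2 - r) = -9 - r)
217*v(-7 - 1*(-10), 22) + 232 = 217*(-9 - 1*22) + 232 = 217*(-9 - 22) + 232 = 217*(-31) + 232 = -6727 + 232 = -6495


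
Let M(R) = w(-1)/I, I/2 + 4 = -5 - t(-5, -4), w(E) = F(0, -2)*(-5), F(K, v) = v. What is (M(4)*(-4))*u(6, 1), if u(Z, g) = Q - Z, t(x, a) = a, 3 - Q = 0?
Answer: -12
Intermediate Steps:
Q = 3 (Q = 3 - 1*0 = 3 + 0 = 3)
u(Z, g) = 3 - Z
w(E) = 10 (w(E) = -2*(-5) = 10)
I = -10 (I = -8 + 2*(-5 - 1*(-4)) = -8 + 2*(-5 + 4) = -8 + 2*(-1) = -8 - 2 = -10)
M(R) = -1 (M(R) = 10/(-10) = 10*(-1/10) = -1)
(M(4)*(-4))*u(6, 1) = (-1*(-4))*(3 - 1*6) = 4*(3 - 6) = 4*(-3) = -12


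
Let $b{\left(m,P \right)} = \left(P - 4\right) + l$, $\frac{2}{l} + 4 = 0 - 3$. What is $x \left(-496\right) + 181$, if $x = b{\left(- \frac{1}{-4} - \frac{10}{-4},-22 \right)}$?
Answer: $\frac{92531}{7} \approx 13219.0$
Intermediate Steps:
$l = - \frac{2}{7}$ ($l = \frac{2}{-4 + \left(0 - 3\right)} = \frac{2}{-4 - 3} = \frac{2}{-7} = 2 \left(- \frac{1}{7}\right) = - \frac{2}{7} \approx -0.28571$)
$b{\left(m,P \right)} = - \frac{30}{7} + P$ ($b{\left(m,P \right)} = \left(P - 4\right) - \frac{2}{7} = \left(-4 + P\right) - \frac{2}{7} = - \frac{30}{7} + P$)
$x = - \frac{184}{7}$ ($x = - \frac{30}{7} - 22 = - \frac{184}{7} \approx -26.286$)
$x \left(-496\right) + 181 = \left(- \frac{184}{7}\right) \left(-496\right) + 181 = \frac{91264}{7} + 181 = \frac{92531}{7}$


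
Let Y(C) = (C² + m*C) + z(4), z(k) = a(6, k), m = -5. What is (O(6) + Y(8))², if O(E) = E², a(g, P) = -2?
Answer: 3364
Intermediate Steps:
z(k) = -2
Y(C) = -2 + C² - 5*C (Y(C) = (C² - 5*C) - 2 = -2 + C² - 5*C)
(O(6) + Y(8))² = (6² + (-2 + 8² - 5*8))² = (36 + (-2 + 64 - 40))² = (36 + 22)² = 58² = 3364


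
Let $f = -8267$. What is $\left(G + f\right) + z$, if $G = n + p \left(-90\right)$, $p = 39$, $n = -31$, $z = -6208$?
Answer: $-18016$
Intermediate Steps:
$G = -3541$ ($G = -31 + 39 \left(-90\right) = -31 - 3510 = -3541$)
$\left(G + f\right) + z = \left(-3541 - 8267\right) - 6208 = -11808 - 6208 = -18016$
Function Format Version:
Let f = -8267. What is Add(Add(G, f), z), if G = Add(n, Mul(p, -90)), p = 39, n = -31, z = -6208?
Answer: -18016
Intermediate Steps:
G = -3541 (G = Add(-31, Mul(39, -90)) = Add(-31, -3510) = -3541)
Add(Add(G, f), z) = Add(Add(-3541, -8267), -6208) = Add(-11808, -6208) = -18016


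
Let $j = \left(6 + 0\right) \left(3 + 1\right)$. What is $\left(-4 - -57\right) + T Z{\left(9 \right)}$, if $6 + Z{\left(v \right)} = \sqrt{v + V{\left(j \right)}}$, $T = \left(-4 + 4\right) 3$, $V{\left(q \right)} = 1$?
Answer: $53$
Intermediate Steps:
$j = 24$ ($j = 6 \cdot 4 = 24$)
$T = 0$ ($T = 0 \cdot 3 = 0$)
$Z{\left(v \right)} = -6 + \sqrt{1 + v}$ ($Z{\left(v \right)} = -6 + \sqrt{v + 1} = -6 + \sqrt{1 + v}$)
$\left(-4 - -57\right) + T Z{\left(9 \right)} = \left(-4 - -57\right) + 0 \left(-6 + \sqrt{1 + 9}\right) = \left(-4 + 57\right) + 0 \left(-6 + \sqrt{10}\right) = 53 + 0 = 53$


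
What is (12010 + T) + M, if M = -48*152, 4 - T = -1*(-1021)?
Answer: 3697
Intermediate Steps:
T = -1017 (T = 4 - (-1)*(-1021) = 4 - 1*1021 = 4 - 1021 = -1017)
M = -7296
(12010 + T) + M = (12010 - 1017) - 7296 = 10993 - 7296 = 3697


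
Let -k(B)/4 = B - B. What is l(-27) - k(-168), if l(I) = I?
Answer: -27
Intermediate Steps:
k(B) = 0 (k(B) = -4*(B - B) = -4*0 = 0)
l(-27) - k(-168) = -27 - 1*0 = -27 + 0 = -27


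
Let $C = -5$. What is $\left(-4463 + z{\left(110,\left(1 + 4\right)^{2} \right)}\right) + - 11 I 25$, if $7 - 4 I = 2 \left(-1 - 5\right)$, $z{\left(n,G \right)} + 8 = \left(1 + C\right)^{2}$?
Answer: $- \frac{23045}{4} \approx -5761.3$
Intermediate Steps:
$z{\left(n,G \right)} = 8$ ($z{\left(n,G \right)} = -8 + \left(1 - 5\right)^{2} = -8 + \left(-4\right)^{2} = -8 + 16 = 8$)
$I = \frac{19}{4}$ ($I = \frac{7}{4} - \frac{2 \left(-1 - 5\right)}{4} = \frac{7}{4} - \frac{2 \left(-6\right)}{4} = \frac{7}{4} - -3 = \frac{7}{4} + 3 = \frac{19}{4} \approx 4.75$)
$\left(-4463 + z{\left(110,\left(1 + 4\right)^{2} \right)}\right) + - 11 I 25 = \left(-4463 + 8\right) + \left(-11\right) \frac{19}{4} \cdot 25 = -4455 - \frac{5225}{4} = - \frac{23045}{4}$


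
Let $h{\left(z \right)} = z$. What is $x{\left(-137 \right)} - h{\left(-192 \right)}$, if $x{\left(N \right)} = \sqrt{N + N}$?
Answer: $192 + i \sqrt{274} \approx 192.0 + 16.553 i$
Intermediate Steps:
$x{\left(N \right)} = \sqrt{2} \sqrt{N}$ ($x{\left(N \right)} = \sqrt{2 N} = \sqrt{2} \sqrt{N}$)
$x{\left(-137 \right)} - h{\left(-192 \right)} = \sqrt{2} \sqrt{-137} - -192 = \sqrt{2} i \sqrt{137} + 192 = i \sqrt{274} + 192 = 192 + i \sqrt{274}$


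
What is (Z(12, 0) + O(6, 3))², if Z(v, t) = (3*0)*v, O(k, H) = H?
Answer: 9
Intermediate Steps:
Z(v, t) = 0 (Z(v, t) = 0*v = 0)
(Z(12, 0) + O(6, 3))² = (0 + 3)² = 3² = 9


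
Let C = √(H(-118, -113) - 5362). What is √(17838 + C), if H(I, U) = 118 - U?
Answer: √(17838 + I*√5131) ≈ 133.56 + 0.2682*I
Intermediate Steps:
C = I*√5131 (C = √((118 - 1*(-113)) - 5362) = √((118 + 113) - 5362) = √(231 - 5362) = √(-5131) = I*√5131 ≈ 71.631*I)
√(17838 + C) = √(17838 + I*√5131)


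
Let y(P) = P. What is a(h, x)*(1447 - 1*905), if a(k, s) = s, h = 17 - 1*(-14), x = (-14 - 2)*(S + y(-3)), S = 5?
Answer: -17344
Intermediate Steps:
x = -32 (x = (-14 - 2)*(5 - 3) = -16*2 = -32)
h = 31 (h = 17 + 14 = 31)
a(h, x)*(1447 - 1*905) = -32*(1447 - 1*905) = -32*(1447 - 905) = -32*542 = -17344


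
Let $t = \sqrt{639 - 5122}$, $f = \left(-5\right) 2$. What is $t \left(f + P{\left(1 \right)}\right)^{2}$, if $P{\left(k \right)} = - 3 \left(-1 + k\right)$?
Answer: $100 i \sqrt{4483} \approx 6695.5 i$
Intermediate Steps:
$P{\left(k \right)} = 3 - 3 k$
$f = -10$
$t = i \sqrt{4483}$ ($t = \sqrt{-4483} = i \sqrt{4483} \approx 66.955 i$)
$t \left(f + P{\left(1 \right)}\right)^{2} = i \sqrt{4483} \left(-10 + \left(3 - 3\right)\right)^{2} = i \sqrt{4483} \left(-10 + 0\right)^{2} = i \sqrt{4483} \left(-10\right)^{2} = i \sqrt{4483} \cdot 100 = 100 i \sqrt{4483}$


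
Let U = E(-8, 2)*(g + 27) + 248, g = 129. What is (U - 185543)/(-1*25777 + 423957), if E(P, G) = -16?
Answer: -187791/398180 ≈ -0.47162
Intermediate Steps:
U = -2248 (U = -16*(129 + 27) + 248 = -16*156 + 248 = -2496 + 248 = -2248)
(U - 185543)/(-1*25777 + 423957) = (-2248 - 185543)/(-1*25777 + 423957) = -187791/(-25777 + 423957) = -187791/398180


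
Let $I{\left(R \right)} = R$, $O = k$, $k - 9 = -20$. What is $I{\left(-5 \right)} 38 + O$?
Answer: $-201$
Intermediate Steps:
$k = -11$ ($k = 9 - 20 = -11$)
$O = -11$
$I{\left(-5 \right)} 38 + O = \left(-5\right) 38 - 11 = -190 - 11 = -201$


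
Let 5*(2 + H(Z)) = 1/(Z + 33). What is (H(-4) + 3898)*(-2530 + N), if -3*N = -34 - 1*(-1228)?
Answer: -1654088688/145 ≈ -1.1408e+7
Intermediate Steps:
H(Z) = -2 + 1/(5*(33 + Z)) (H(Z) = -2 + 1/(5*(Z + 33)) = -2 + 1/(5*(33 + Z)))
N = -398 (N = -(-34 - 1*(-1228))/3 = -(-34 + 1228)/3 = -⅓*1194 = -398)
(H(-4) + 3898)*(-2530 + N) = ((-329 - 10*(-4))/(5*(33 - 4)) + 3898)*(-2530 - 398) = ((⅕)*(-329 + 40)/29 + 3898)*(-2928) = ((⅕)*(1/29)*(-289) + 3898)*(-2928) = (-289/145 + 3898)*(-2928) = (564921/145)*(-2928) = -1654088688/145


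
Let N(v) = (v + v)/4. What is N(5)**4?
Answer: 625/16 ≈ 39.063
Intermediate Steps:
N(v) = v/2 (N(v) = (2*v)*(1/4) = v/2)
N(5)**4 = ((1/2)*5)**4 = (5/2)**4 = 625/16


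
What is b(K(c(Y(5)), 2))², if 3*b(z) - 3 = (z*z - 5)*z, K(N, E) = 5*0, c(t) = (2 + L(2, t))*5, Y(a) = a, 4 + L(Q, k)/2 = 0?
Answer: 1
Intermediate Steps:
L(Q, k) = -8 (L(Q, k) = -8 + 2*0 = -8 + 0 = -8)
c(t) = -30 (c(t) = (2 - 8)*5 = -6*5 = -30)
K(N, E) = 0
b(z) = 1 + z*(-5 + z²)/3 (b(z) = 1 + ((z*z - 5)*z)/3 = 1 + ((z² - 5)*z)/3 = 1 + ((-5 + z²)*z)/3 = 1 + (z*(-5 + z²))/3 = 1 + z*(-5 + z²)/3)
b(K(c(Y(5)), 2))² = (1 - 5/3*0 + (⅓)*0³)² = (1 + 0 + (⅓)*0)² = (1 + 0 + 0)² = 1² = 1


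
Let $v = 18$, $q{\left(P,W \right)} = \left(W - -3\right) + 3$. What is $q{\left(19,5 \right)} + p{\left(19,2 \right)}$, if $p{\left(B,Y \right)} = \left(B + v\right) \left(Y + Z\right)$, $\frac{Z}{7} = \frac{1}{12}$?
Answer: $\frac{1279}{12} \approx 106.58$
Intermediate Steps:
$q{\left(P,W \right)} = 6 + W$ ($q{\left(P,W \right)} = \left(W + 3\right) + 3 = \left(3 + W\right) + 3 = 6 + W$)
$Z = \frac{7}{12} \approx 0.58333$
$p{\left(B,Y \right)} = \left(18 + B\right) \left(\frac{7}{12} + Y\right)$ ($p{\left(B,Y \right)} = \left(B + 18\right) \left(Y + \frac{7}{12}\right) = \left(18 + B\right) \left(\frac{7}{12} + Y\right)$)
$q{\left(19,5 \right)} + p{\left(19,2 \right)} = \left(6 + 5\right) + \left(\frac{21}{2} + 18 \cdot 2 + \frac{7}{12} \cdot 19 + 19 \cdot 2\right) = 11 + \left(\frac{21}{2} + 36 + \frac{133}{12} + 38\right) = 11 + \frac{1147}{12} = \frac{1279}{12}$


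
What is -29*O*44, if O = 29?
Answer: -37004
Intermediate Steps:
-29*O*44 = -29*29*44 = -841*44 = -37004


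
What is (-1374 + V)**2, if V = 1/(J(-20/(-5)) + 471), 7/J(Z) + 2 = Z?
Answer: 1700217797776/900601 ≈ 1.8879e+6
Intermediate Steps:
J(Z) = 7/(-2 + Z)
V = 2/949 (V = 1/(7/(-2 - 20/(-5)) + 471) = 1/(7/(-2 - 20*(-1/5)) + 471) = 1/(7/(-2 + 4) + 471) = 1/(7/2 + 471) = 1/(949/2) = 2/949 ≈ 0.0021075)
(-1374 + V)**2 = (-1374 + 2/949)**2 = (-1303924/949)**2 = 1700217797776/900601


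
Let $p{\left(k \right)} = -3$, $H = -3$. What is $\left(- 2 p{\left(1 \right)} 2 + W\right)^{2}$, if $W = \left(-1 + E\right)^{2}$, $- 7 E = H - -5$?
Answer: $\frac{447561}{2401} \approx 186.41$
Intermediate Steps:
$E = - \frac{2}{7}$ ($E = - \frac{-3 - -5}{7} = - \frac{-3 + 5}{7} = \left(- \frac{1}{7}\right) 2 = - \frac{2}{7} \approx -0.28571$)
$W = \frac{81}{49}$ ($W = \left(-1 - \frac{2}{7}\right)^{2} = \left(- \frac{9}{7}\right)^{2} = \frac{81}{49} \approx 1.6531$)
$\left(- 2 p{\left(1 \right)} 2 + W\right)^{2} = \left(\left(-2\right) \left(-3\right) 2 + \frac{81}{49}\right)^{2} = \left(6 \cdot 2 + \frac{81}{49}\right)^{2} = \left(12 + \frac{81}{49}\right)^{2} = \left(\frac{669}{49}\right)^{2} = \frac{447561}{2401}$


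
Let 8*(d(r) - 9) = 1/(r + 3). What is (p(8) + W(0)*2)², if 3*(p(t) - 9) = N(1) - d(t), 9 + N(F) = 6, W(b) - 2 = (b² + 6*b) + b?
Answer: 5640625/69696 ≈ 80.932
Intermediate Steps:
W(b) = 2 + b² + 7*b (W(b) = 2 + ((b² + 6*b) + b) = 2 + (b² + 7*b) = 2 + b² + 7*b)
d(r) = 9 + 1/(8*(3 + r)) (d(r) = 9 + 1/(8*(r + 3)) = 9 + 1/(8*(3 + r)))
N(F) = -3 (N(F) = -9 + 6 = -3)
p(t) = 8 - (217 + 72*t)/(24*(3 + t)) (p(t) = 9 + (-3 - (217 + 72*t)/(8*(3 + t)))/3 = 9 + (-1 - (217 + 72*t)/(24*(3 + t))) = 8 - (217 + 72*t)/(24*(3 + t)))
(p(8) + W(0)*2)² = ((359 + 120*8)/(24*(3 + 8)) + (2 + 0² + 7*0)*2)² = ((1/24)*(359 + 960)/11 + (2 + 0 + 0)*2)² = ((1/24)*(1/11)*1319 + 2*2)² = (1319/264 + 4)² = (2375/264)² = 5640625/69696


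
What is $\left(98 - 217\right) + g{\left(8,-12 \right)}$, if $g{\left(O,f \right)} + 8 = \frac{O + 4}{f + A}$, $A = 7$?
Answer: $- \frac{647}{5} \approx -129.4$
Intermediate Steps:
$g{\left(O,f \right)} = -8 + \frac{4 + O}{7 + f}$ ($g{\left(O,f \right)} = -8 + \frac{O + 4}{f + 7} = -8 + \frac{4 + O}{7 + f}$)
$\left(98 - 217\right) + g{\left(8,-12 \right)} = \left(98 - 217\right) + \frac{-52 + 8 - -96}{7 - 12} = -119 + \frac{-52 + 8 + 96}{-5} = -119 - \frac{52}{5} = - \frac{647}{5}$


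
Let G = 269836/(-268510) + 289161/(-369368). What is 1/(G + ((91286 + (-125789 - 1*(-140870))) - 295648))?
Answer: -49589500840/9386438964197919 ≈ -5.2831e-6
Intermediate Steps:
G = -88655701879/49589500840 (G = 269836*(-1/268510) + 289161*(-1/369368) = -134918/134255 - 289161/369368 = -88655701879/49589500840 ≈ -1.7878)
1/(G + ((91286 + (-125789 - 1*(-140870))) - 295648)) = 1/(-88655701879/49589500840 + ((91286 + (-125789 - 1*(-140870))) - 295648)) = 1/(-88655701879/49589500840 + ((91286 + (-125789 + 140870)) - 295648)) = 1/(-88655701879/49589500840 + ((91286 + 15081) - 295648)) = 1/(-88655701879/49589500840 + (106367 - 295648)) = 1/(-88655701879/49589500840 - 189281) = 1/(-9386438964197919/49589500840) = -49589500840/9386438964197919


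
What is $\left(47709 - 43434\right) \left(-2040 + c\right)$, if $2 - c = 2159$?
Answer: $-17942175$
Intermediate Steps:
$c = -2157$ ($c = 2 - 2159 = -2157$)
$\left(47709 - 43434\right) \left(-2040 + c\right) = \left(47709 - 43434\right) \left(-2040 - 2157\right) = 4275 \left(-4197\right) = -17942175$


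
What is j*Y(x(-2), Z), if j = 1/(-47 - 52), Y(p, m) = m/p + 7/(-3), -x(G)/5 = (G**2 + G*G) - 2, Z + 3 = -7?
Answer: 2/99 ≈ 0.020202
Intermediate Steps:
Z = -10 (Z = -3 - 7 = -10)
x(G) = 10 - 10*G**2 (x(G) = -5*((G**2 + G*G) - 2) = -5*((G**2 + G**2) - 2) = -5*(2*G**2 - 2) = -5*(-2 + 2*G**2) = 10 - 10*G**2)
Y(p, m) = -7/3 + m/p (Y(p, m) = m/p + 7*(-1/3) = m/p - 7/3 = -7/3 + m/p)
j = -1/99 (j = 1/(-99) = -1/99 ≈ -0.010101)
j*Y(x(-2), Z) = -(-7/3 - 10/(10 - 10*(-2)**2))/99 = -(-7/3 - 10/(10 - 10*4))/99 = -(-7/3 - 10/(10 - 40))/99 = -(-7/3 - 10/(-30))/99 = -(-7/3 - 10*(-1/30))/99 = -(-7/3 + 1/3)/99 = -1/99*(-2) = 2/99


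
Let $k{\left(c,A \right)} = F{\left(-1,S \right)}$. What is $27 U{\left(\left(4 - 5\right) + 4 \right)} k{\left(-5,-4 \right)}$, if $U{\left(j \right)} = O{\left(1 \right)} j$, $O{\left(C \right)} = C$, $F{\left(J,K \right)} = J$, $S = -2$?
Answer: $-81$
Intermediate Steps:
$k{\left(c,A \right)} = -1$
$U{\left(j \right)} = j$ ($U{\left(j \right)} = 1 j = j$)
$27 U{\left(\left(4 - 5\right) + 4 \right)} k{\left(-5,-4 \right)} = 27 \left(\left(4 - 5\right) + 4\right) \left(-1\right) = 27 \left(-1 + 4\right) \left(-1\right) = 27 \cdot 3 \left(-1\right) = 81 \left(-1\right) = -81$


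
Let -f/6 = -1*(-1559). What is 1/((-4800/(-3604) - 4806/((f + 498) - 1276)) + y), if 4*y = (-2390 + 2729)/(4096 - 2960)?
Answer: 35883968/67490427 ≈ 0.53169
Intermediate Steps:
f = -9354 (f = -(-6)*(-1559) = -6*1559 = -9354)
y = 339/4544 (y = ((-2390 + 2729)/(4096 - 2960))/4 = (339/1136)/4 = (339*(1/1136))/4 = (¼)*(339/1136) = 339/4544 ≈ 0.074604)
1/((-4800/(-3604) - 4806/((f + 498) - 1276)) + y) = 1/((-4800/(-3604) - 4806/((-9354 + 498) - 1276)) + 339/4544) = 1/((-4800*(-1/3604) - 4806/(-8856 - 1276)) + 339/4544) = 1/((1200/901 - 4806/(-10132)) + 339/4544) = 1/((1200/901 - 4806*(-1/10132)) + 339/4544) = 1/((1200/901 + 2403/5066) + 339/4544) = 1/(28527/15794 + 339/4544) = 1/(67490427/35883968) = 35883968/67490427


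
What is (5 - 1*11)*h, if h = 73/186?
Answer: -73/31 ≈ -2.3548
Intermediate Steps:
h = 73/186 (h = 73*(1/186) = 73/186 ≈ 0.39247)
(5 - 1*11)*h = (5 - 1*11)*(73/186) = (5 - 11)*(73/186) = -6*73/186 = -73/31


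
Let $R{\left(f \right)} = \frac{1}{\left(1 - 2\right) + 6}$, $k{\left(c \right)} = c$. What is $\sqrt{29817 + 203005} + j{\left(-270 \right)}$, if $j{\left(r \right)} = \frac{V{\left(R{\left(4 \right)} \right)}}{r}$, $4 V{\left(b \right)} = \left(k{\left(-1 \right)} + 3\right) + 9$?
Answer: $- \frac{11}{1080} + \sqrt{232822} \approx 482.51$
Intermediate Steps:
$R{\left(f \right)} = \frac{1}{5}$ ($R{\left(f \right)} = \frac{1}{-1 + 6} = \frac{1}{5}$)
$V{\left(b \right)} = \frac{11}{4}$ ($V{\left(b \right)} = \frac{\left(-1 + 3\right) + 9}{4} = \frac{2 + 9}{4} = \frac{1}{4} \cdot 11 = \frac{11}{4}$)
$j{\left(r \right)} = \frac{11}{4 r}$
$\sqrt{29817 + 203005} + j{\left(-270 \right)} = \sqrt{29817 + 203005} + \frac{11}{4 \left(-270\right)} = \sqrt{232822} + \frac{11}{4} \left(- \frac{1}{270}\right) = \sqrt{232822} - \frac{11}{1080} = - \frac{11}{1080} + \sqrt{232822}$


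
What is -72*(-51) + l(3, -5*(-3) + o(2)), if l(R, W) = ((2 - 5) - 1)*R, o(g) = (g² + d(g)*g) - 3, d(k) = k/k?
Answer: 3660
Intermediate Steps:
d(k) = 1
o(g) = -3 + g + g² (o(g) = (g² + 1*g) - 3 = (g² + g) - 3 = (g + g²) - 3 = -3 + g + g²)
l(R, W) = -4*R (l(R, W) = (-3 - 1)*R = -4*R)
-72*(-51) + l(3, -5*(-3) + o(2)) = -72*(-51) - 4*3 = 3672 - 12 = 3660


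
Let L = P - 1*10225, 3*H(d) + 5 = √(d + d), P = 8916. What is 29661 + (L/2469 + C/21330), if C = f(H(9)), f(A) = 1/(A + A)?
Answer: 485965560377/16384284 - √2/33180 ≈ 29660.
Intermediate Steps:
H(d) = -5/3 + √2*√d/3 (H(d) = -5/3 + √(d + d)/3 = -5/3 + √(2*d)/3 = -5/3 + (√2*√d)/3 = -5/3 + √2*√d/3)
f(A) = 1/(2*A)
C = 1/(2*(-5/3 + √2)) (C = 1/(2*(-5/3 + √2*√9/3)) = 1/(2*(-5/3 + (⅓)*√2*3)) = 1/(2*(-5/3 + √2)) ≈ -1.9806)
L = -1309 (L = 8916 - 1*10225 = 8916 - 10225 = -1309)
29661 + (L/2469 + C/21330) = 29661 + (-1309/2469 + (-15/14 - 9*√2/14)/21330) = 29661 + (-1309*1/2469 + (-15/14 - 9*√2/14)*(1/21330)) = 29661 + (-1309/2469 + (-1/19908 - √2/33180)) = 29661 + (-8687347/16384284 - √2/33180) = 485965560377/16384284 - √2/33180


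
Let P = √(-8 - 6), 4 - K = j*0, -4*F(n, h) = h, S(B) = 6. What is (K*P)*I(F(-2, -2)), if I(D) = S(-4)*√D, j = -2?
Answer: 24*I*√7 ≈ 63.498*I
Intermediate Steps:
F(n, h) = -h/4
K = 4 (K = 4 - (-2)*0 = 4 - 1*0 = 4 + 0 = 4)
P = I*√14 (P = √(-14) = I*√14 ≈ 3.7417*I)
I(D) = 6*√D
(K*P)*I(F(-2, -2)) = (4*(I*√14))*(6*√(-¼*(-2))) = (4*I*√14)*(6*√(½)) = (4*I*√14)*(6*(√2/2)) = (4*I*√14)*(3*√2) = 24*I*√7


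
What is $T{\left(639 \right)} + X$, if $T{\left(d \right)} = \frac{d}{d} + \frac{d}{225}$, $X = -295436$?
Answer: $- \frac{7385804}{25} \approx -2.9543 \cdot 10^{5}$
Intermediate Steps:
$T{\left(d \right)} = 1 + \frac{d}{225}$ ($T{\left(d \right)} = 1 + d \frac{1}{225} = 1 + \frac{d}{225}$)
$T{\left(639 \right)} + X = \left(1 + \frac{1}{225} \cdot 639\right) - 295436 = \left(1 + \frac{71}{25}\right) - 295436 = \frac{96}{25} - 295436 = - \frac{7385804}{25}$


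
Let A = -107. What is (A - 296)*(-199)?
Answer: 80197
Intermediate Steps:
(A - 296)*(-199) = (-107 - 296)*(-199) = -403*(-199) = 80197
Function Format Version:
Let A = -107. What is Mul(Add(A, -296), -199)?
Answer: 80197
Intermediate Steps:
Mul(Add(A, -296), -199) = Mul(Add(-107, -296), -199) = Mul(-403, -199) = 80197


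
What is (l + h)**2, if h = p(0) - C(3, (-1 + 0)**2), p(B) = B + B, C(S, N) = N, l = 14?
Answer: 169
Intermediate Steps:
p(B) = 2*B
h = -1 (h = 2*0 - (-1 + 0)**2 = 0 - 1*(-1)**2 = 0 - 1*1 = 0 - 1 = -1)
(l + h)**2 = (14 - 1)**2 = 13**2 = 169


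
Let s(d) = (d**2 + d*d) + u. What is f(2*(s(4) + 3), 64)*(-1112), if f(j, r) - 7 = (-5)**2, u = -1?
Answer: -35584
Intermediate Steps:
s(d) = -1 + 2*d**2 (s(d) = (d**2 + d*d) - 1 = (d**2 + d**2) - 1 = 2*d**2 - 1 = -1 + 2*d**2)
f(j, r) = 32 (f(j, r) = 7 + (-5)**2 = 7 + 25 = 32)
f(2*(s(4) + 3), 64)*(-1112) = 32*(-1112) = -35584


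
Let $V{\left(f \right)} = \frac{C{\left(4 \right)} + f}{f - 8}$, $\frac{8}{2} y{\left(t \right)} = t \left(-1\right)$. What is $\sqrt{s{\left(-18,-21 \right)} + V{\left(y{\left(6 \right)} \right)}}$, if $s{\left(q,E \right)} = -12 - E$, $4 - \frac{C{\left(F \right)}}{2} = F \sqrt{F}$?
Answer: $\sqrt{10} \approx 3.1623$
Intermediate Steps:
$C{\left(F \right)} = 8 - 2 F^{\frac{3}{2}}$ ($C{\left(F \right)} = 8 - 2 F \sqrt{F} = 8 - 2 F^{\frac{3}{2}}$)
$y{\left(t \right)} = - \frac{t}{4}$ ($y{\left(t \right)} = \frac{t \left(-1\right)}{4} = \frac{\left(-1\right) t}{4} = - \frac{t}{4}$)
$V{\left(f \right)} = 1$ ($V{\left(f \right)} = \frac{\left(8 - 2 \cdot 4^{\frac{3}{2}}\right) + f}{f - 8} = \frac{\left(8 - 16\right) + f}{-8 + f} = \frac{-8 + f}{-8 + f} = 1$)
$\sqrt{s{\left(-18,-21 \right)} + V{\left(y{\left(6 \right)} \right)}} = \sqrt{\left(-12 - -21\right) + 1} = \sqrt{\left(-12 + 21\right) + 1} = \sqrt{9 + 1} = \sqrt{10}$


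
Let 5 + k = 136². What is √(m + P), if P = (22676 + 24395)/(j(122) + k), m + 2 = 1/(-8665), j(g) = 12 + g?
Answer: 2*√5492297538445/6455425 ≈ 0.72608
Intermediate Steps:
m = -17331/8665 (m = -2 + 1/(-8665) = -2 - 1/8665 = -17331/8665 ≈ -2.0001)
k = 18491 (k = -5 + 136² = -5 + 18496 = 18491)
P = 47071/18625 (P = (22676 + 24395)/((12 + 122) + 18491) = 47071/(134 + 18491) = 47071/18625 ≈ 2.5273)
√(m + P) = √(-17331/8665 + 47071/18625) = √(17016068/32277125) = 2*√5492297538445/6455425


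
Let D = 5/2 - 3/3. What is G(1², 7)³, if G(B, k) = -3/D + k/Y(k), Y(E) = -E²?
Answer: -3375/343 ≈ -9.8396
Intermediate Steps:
D = 3/2 (D = 5*(½) - 3*⅓ = 5/2 - 1 = 3/2 ≈ 1.5000)
G(B, k) = -2 - 1/k (G(B, k) = -3/3/2 + k/((-k²)) = -3*⅔ + k*(-1/k²) = -2 - 1/k)
G(1², 7)³ = (-2 - 1/7)³ = (-2 - 1*⅐)³ = (-2 - ⅐)³ = (-15/7)³ = -3375/343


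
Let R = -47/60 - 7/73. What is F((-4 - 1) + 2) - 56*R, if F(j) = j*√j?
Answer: 53914/1095 - 3*I*√3 ≈ 49.237 - 5.1962*I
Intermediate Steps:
F(j) = j^(3/2)
R = -3851/4380 (R = -47*1/60 - 7*1/73 = -47/60 - 7/73 = -3851/4380 ≈ -0.87922)
F((-4 - 1) + 2) - 56*R = ((-4 - 1) + 2)^(3/2) - 56*(-3851/4380) = (-5 + 2)^(3/2) + 53914/1095 = (-3)^(3/2) + 53914/1095 = -3*I*√3 + 53914/1095 = 53914/1095 - 3*I*√3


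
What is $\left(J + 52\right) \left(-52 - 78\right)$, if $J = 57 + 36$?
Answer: $-18850$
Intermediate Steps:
$J = 93$
$\left(J + 52\right) \left(-52 - 78\right) = \left(93 + 52\right) \left(-52 - 78\right) = 145 \left(-130\right) = -18850$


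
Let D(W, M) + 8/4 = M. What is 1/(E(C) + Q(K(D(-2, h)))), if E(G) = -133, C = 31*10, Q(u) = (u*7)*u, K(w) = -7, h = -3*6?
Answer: 1/210 ≈ 0.0047619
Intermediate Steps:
h = -18
D(W, M) = -2 + M
Q(u) = 7*u² (Q(u) = (7*u)*u = 7*u²)
C = 310
1/(E(C) + Q(K(D(-2, h)))) = 1/(-133 + 7*(-7)²) = 1/(-133 + 7*49) = 1/(-133 + 343) = 1/210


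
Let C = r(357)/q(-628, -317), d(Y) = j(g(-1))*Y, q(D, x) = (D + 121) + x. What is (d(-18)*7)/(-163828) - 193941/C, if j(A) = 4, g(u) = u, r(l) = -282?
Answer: -155838833118/274997 ≈ -5.6669e+5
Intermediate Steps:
q(D, x) = 121 + D + x (q(D, x) = (121 + D) + x = 121 + D + x)
d(Y) = 4*Y
C = 141/412 (C = -282/(121 - 628 - 317) = -282/(-824) = -282*(-1/824) = 141/412 ≈ 0.34223)
(d(-18)*7)/(-163828) - 193941/C = ((4*(-18))*7)/(-163828) - 193941/141/412 = -72*7*(-1/163828) - 193941*412/141 = -504*(-1/163828) - 26634564/47 = 18/5851 - 26634564/47 = -155838833118/274997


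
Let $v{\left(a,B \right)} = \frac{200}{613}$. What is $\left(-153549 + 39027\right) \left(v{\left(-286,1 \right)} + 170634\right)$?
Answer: $- \frac{11978868583524}{613} \approx -1.9541 \cdot 10^{10}$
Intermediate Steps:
$v{\left(a,B \right)} = \frac{200}{613}$ ($v{\left(a,B \right)} = 200 \cdot \frac{1}{613} = \frac{200}{613}$)
$\left(-153549 + 39027\right) \left(v{\left(-286,1 \right)} + 170634\right) = \left(-153549 + 39027\right) \left(\frac{200}{613} + 170634\right) = \left(-114522\right) \frac{104598842}{613} = - \frac{11978868583524}{613}$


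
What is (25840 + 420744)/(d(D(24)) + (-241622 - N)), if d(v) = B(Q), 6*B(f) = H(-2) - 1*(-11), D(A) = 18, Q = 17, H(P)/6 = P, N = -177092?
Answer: -2679504/387181 ≈ -6.9205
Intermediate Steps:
H(P) = 6*P
B(f) = -⅙ (B(f) = (6*(-2) - 1*(-11))/6 = (-12 + 11)/6 = (⅙)*(-1) = -⅙)
d(v) = -⅙
(25840 + 420744)/(d(D(24)) + (-241622 - N)) = (25840 + 420744)/(-⅙ + (-241622 - 1*(-177092))) = 446584/(-⅙ + (-241622 + 177092)) = 446584/(-⅙ - 64530) = 446584/(-387181/6) = 446584*(-6/387181) = -2679504/387181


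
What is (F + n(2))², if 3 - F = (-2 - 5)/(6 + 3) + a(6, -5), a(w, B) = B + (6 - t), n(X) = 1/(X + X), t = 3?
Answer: 47089/1296 ≈ 36.334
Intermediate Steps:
n(X) = 1/(2*X)
a(w, B) = 3 + B (a(w, B) = B + (6 - 1*3) = B + (6 - 3) = B + 3 = 3 + B)
F = 52/9 (F = 3 - ((-2 - 5)/(6 + 3) + (3 - 5)) = 3 - (-7/9 - 2) = 3 - 1*(-25/9) = 3 + 25/9 = 52/9 ≈ 5.7778)
(F + n(2))² = (52/9 + (½)/2)² = (52/9 + (½)*(½))² = (52/9 + ¼)² = (217/36)² = 47089/1296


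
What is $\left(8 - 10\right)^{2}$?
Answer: $4$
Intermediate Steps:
$\left(8 - 10\right)^{2} = \left(-2\right)^{2} = 4$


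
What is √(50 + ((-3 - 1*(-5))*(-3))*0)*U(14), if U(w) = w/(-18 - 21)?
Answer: -70*√2/39 ≈ -2.5383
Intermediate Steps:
U(w) = -w/39 (U(w) = w/(-39) = -w/39)
√(50 + ((-3 - 1*(-5))*(-3))*0)*U(14) = √(50 + ((-3 - 1*(-5))*(-3))*0)*(-1/39*14) = √(50 + ((-3 + 5)*(-3))*0)*(-14/39) = √(50 + (2*(-3))*0)*(-14/39) = √(50 - 6*0)*(-14/39) = √(50 + 0)*(-14/39) = √50*(-14/39) = (5*√2)*(-14/39) = -70*√2/39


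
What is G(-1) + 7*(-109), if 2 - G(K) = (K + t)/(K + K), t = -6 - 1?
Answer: -765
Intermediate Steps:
t = -7
G(K) = 2 - (-7 + K)/(2*K) (G(K) = 2 - (K - 7)/(K + K) = 2 - (-7 + K)/(2*K))
G(-1) + 7*(-109) = (½)*(7 + 3*(-1))/(-1) + 7*(-109) = (½)*(-1)*(7 - 3) - 763 = (½)*(-1)*4 - 763 = -2 - 763 = -765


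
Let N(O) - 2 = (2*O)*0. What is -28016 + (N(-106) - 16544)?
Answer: -44558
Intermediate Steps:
N(O) = 2 (N(O) = 2 + (2*O)*0 = 2 + 0 = 2)
-28016 + (N(-106) - 16544) = -28016 + (2 - 16544) = -28016 - 16542 = -44558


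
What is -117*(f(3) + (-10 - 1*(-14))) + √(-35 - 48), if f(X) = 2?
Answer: -702 + I*√83 ≈ -702.0 + 9.1104*I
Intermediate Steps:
-117*(f(3) + (-10 - 1*(-14))) + √(-35 - 48) = -117*(2 + (-10 - 1*(-14))) + √(-35 - 48) = -117*(2 + (-10 + 14)) + √(-83) = -117*(2 + 4) + I*√83 = -117*6 + I*√83 = -702 + I*√83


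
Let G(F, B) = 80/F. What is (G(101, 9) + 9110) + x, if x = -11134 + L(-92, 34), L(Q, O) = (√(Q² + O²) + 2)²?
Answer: 767680/101 + 8*√2405 ≈ 7993.1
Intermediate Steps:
L(Q, O) = (2 + √(O² + Q²))² (L(Q, O) = (√(O² + Q²) + 2)² = (2 + √(O² + Q²))²)
x = -11134 + (2 + 2*√2405)² (x = -11134 + (2 + √(34² + (-92)²))² = -11134 + (2 + √(1156 + 8464))² = -11134 + (2 + √9620)² = -11134 + (2 + 2*√2405)² ≈ -1117.7)
(G(101, 9) + 9110) + x = (80/101 + 9110) + (-1510 + 8*√2405) = 920190/101 + (-1510 + 8*√2405) = 767680/101 + 8*√2405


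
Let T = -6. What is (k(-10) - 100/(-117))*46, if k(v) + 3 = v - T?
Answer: -33074/117 ≈ -282.68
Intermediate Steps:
k(v) = 3 + v (k(v) = -3 + (v - 1*(-6)) = -3 + (v + 6) = -3 + (6 + v) = 3 + v)
(k(-10) - 100/(-117))*46 = ((3 - 10) - 100/(-117))*46 = (-7 - 100*(-1/117))*46 = (-7 + 100/117)*46 = -719/117*46 = -33074/117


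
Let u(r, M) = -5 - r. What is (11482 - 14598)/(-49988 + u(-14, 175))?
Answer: 76/1219 ≈ 0.062346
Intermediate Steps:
(11482 - 14598)/(-49988 + u(-14, 175)) = (11482 - 14598)/(-49988 + (-5 - 1*(-14))) = -3116/(-49988 + (-5 + 14)) = -3116/(-49988 + 9) = -3116/(-49979) = -3116*(-1/49979) = 76/1219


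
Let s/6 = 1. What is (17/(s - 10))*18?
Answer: -153/2 ≈ -76.500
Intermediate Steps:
s = 6 (s = 6*1 = 6)
(17/(s - 10))*18 = (17/(6 - 10))*18 = (17/(-4))*18 = -¼*17*18 = -17/4*18 = -153/2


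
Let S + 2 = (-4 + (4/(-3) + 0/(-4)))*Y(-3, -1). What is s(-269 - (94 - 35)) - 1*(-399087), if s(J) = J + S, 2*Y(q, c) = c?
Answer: 1196279/3 ≈ 3.9876e+5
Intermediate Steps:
Y(q, c) = c/2
S = 2/3 (S = -2 + (-4 + (4/(-3) + 0/(-4)))*((1/2)*(-1)) = -2 + (-4 + (4*(-1/3) + 0*(-1/4)))*(-1/2) = -2 + (-4 + (-4/3 + 0))*(-1/2) = -2 + (-4 - 4/3)*(-1/2) = -2 - 16/3*(-1/2) = -2 + 8/3 = 2/3 ≈ 0.66667)
s(J) = 2/3 + J (s(J) = J + 2/3 = 2/3 + J)
s(-269 - (94 - 35)) - 1*(-399087) = (2/3 + (-269 - (94 - 35))) - 1*(-399087) = (2/3 + (-269 - 1*59)) + 399087 = (2/3 + (-269 - 59)) + 399087 = (2/3 - 328) + 399087 = -982/3 + 399087 = 1196279/3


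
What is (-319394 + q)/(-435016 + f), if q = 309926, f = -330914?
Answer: 1578/127655 ≈ 0.012361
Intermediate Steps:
(-319394 + q)/(-435016 + f) = (-319394 + 309926)/(-435016 - 330914) = -9468/(-765930) = -9468*(-1/765930) = 1578/127655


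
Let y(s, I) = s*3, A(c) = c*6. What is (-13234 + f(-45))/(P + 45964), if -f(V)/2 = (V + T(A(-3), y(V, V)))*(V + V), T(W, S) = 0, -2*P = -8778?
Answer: -21334/50353 ≈ -0.42369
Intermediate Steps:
P = 4389 (P = -½*(-8778) = 4389)
A(c) = 6*c
y(s, I) = 3*s
f(V) = -4*V² (f(V) = -2*(V + 0)*(V + V) = -2*V*2*V = -4*V²)
(-13234 + f(-45))/(P + 45964) = (-13234 - 4*(-45)²)/(4389 + 45964) = (-13234 - 4*2025)/50353 = (-13234 - 8100)*(1/50353) = -21334*1/50353 = -21334/50353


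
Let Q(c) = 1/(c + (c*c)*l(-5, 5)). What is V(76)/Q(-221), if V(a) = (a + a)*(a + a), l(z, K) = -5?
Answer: -5647218304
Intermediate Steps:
V(a) = 4*a² (V(a) = (2*a)*(2*a) = 4*a²)
Q(c) = 1/(c - 5*c²) (Q(c) = 1/(c + (c*c)*(-5)) = 1/(c + c²*(-5)) = 1/(c - 5*c²))
V(76)/Q(-221) = (4*76²)/((1/((-221)*(1 - 5*(-221))))) = (4*5776)/((-1/(221*(1 + 1105)))) = 23104/((-1/221/1106)) = 23104/((-1/221*1/1106)) = 23104/(-1/244426) = 23104*(-244426) = -5647218304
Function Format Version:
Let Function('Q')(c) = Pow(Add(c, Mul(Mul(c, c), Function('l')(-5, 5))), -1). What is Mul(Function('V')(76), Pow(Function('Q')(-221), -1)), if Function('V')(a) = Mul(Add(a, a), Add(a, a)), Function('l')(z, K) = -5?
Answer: -5647218304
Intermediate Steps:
Function('V')(a) = Mul(4, Pow(a, 2)) (Function('V')(a) = Mul(Mul(2, a), Mul(2, a)) = Mul(4, Pow(a, 2)))
Function('Q')(c) = Pow(Add(c, Mul(-5, Pow(c, 2))), -1) (Function('Q')(c) = Pow(Add(c, Mul(Mul(c, c), -5)), -1) = Pow(Add(c, Mul(Pow(c, 2), -5)), -1) = Pow(Add(c, Mul(-5, Pow(c, 2))), -1))
Mul(Function('V')(76), Pow(Function('Q')(-221), -1)) = Mul(Mul(4, Pow(76, 2)), Pow(Mul(Pow(-221, -1), Pow(Add(1, Mul(-5, -221)), -1)), -1)) = Mul(Mul(4, 5776), Pow(Mul(Rational(-1, 221), Pow(Add(1, 1105), -1)), -1)) = Mul(23104, Pow(Mul(Rational(-1, 221), Pow(1106, -1)), -1)) = Mul(23104, Pow(Mul(Rational(-1, 221), Rational(1, 1106)), -1)) = Mul(23104, Pow(Rational(-1, 244426), -1)) = Mul(23104, -244426) = -5647218304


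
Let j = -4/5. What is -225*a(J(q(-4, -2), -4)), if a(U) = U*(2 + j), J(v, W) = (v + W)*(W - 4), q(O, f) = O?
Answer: -17280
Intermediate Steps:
J(v, W) = (-4 + W)*(W + v) (J(v, W) = (W + v)*(-4 + W) = (-4 + W)*(W + v))
j = -⅘ (j = -4*⅕ = -⅘ ≈ -0.80000)
a(U) = 6*U/5 (a(U) = U*(2 - ⅘) = U*(6/5) = 6*U/5)
-225*a(J(q(-4, -2), -4)) = -270*((-4)² - 4*(-4) - 4*(-4) - 4*(-4)) = -270*(16 + 16 + 16 + 16) = -270*64 = -225*384/5 = -17280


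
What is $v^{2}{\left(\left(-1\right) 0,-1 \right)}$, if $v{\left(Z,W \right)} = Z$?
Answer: $0$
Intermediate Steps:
$v^{2}{\left(\left(-1\right) 0,-1 \right)} = \left(\left(-1\right) 0\right)^{2} = 0^{2} = 0$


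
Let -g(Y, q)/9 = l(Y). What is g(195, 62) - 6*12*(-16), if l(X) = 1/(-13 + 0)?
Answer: 14985/13 ≈ 1152.7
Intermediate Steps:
l(X) = -1/13 (l(X) = 1/(-13) = -1/13)
g(Y, q) = 9/13 (g(Y, q) = -9*(-1/13) = 9/13)
g(195, 62) - 6*12*(-16) = 9/13 - 6*12*(-16) = 9/13 - 72*(-16) = 9/13 - 1*(-1152) = 9/13 + 1152 = 14985/13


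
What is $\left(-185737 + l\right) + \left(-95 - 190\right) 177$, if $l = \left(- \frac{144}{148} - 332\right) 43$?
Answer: $- \frac{9268494}{37} \approx -2.505 \cdot 10^{5}$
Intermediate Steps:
$l = - \frac{529760}{37}$ ($l = \left(\left(-144\right) \frac{1}{148} - 332\right) 43 = \left(- \frac{36}{37} - 332\right) 43 = \left(- \frac{12320}{37}\right) 43 = - \frac{529760}{37} \approx -14318.0$)
$\left(-185737 + l\right) + \left(-95 - 190\right) 177 = \left(-185737 - \frac{529760}{37}\right) + \left(-95 - 190\right) 177 = - \frac{7402029}{37} - 50445 = - \frac{9268494}{37}$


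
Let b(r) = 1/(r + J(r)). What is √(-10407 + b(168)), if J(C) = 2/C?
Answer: 3*I*√230314605499/14113 ≈ 102.01*I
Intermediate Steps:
b(r) = 1/(r + 2/r)
√(-10407 + b(168)) = √(-10407 + 168/(2 + 168²)) = √(-10407 + 168/(2 + 28224)) = √(-10407 + 168/28226) = √(-10407 + 168*(1/28226)) = √(-10407 + 84/14113) = √(-146873907/14113) = 3*I*√230314605499/14113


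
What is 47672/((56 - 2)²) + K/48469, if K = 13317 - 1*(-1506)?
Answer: 588459509/35333901 ≈ 16.654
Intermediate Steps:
K = 14823 (K = 13317 + 1506 = 14823)
47672/((56 - 2)²) + K/48469 = 47672/((56 - 2)²) + 14823/48469 = 47672/(54²) + 14823*(1/48469) = 47672/2916 + 14823/48469 = 47672*(1/2916) + 14823/48469 = 11918/729 + 14823/48469 = 588459509/35333901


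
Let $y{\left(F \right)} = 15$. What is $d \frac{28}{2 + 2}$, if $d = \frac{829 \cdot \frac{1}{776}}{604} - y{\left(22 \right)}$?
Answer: $- \frac{49208117}{468704} \approx -104.99$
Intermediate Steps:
$d = - \frac{7029731}{468704}$ ($d = \frac{829 \cdot \frac{1}{776}}{604} - 15 = 829 \cdot \frac{1}{776} \cdot \frac{1}{604} - 15 = \frac{829}{776} \cdot \frac{1}{604} - 15 = \frac{829}{468704} - 15 = - \frac{7029731}{468704} \approx -14.998$)
$d \frac{28}{2 + 2} = - \frac{7029731 \frac{28}{2 + 2}}{468704} = - \frac{7029731 \cdot \frac{28}{4}}{468704} = - \frac{7029731 \cdot 28 \cdot \frac{1}{4}}{468704} = \left(- \frac{7029731}{468704}\right) 7 = - \frac{49208117}{468704}$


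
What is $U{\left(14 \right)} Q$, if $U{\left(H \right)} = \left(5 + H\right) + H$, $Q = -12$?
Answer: $-396$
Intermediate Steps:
$U{\left(H \right)} = 5 + 2 H$
$U{\left(14 \right)} Q = \left(5 + 2 \cdot 14\right) \left(-12\right) = \left(5 + 28\right) \left(-12\right) = 33 \left(-12\right) = -396$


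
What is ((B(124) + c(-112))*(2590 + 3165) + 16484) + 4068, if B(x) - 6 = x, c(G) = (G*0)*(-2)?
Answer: 768702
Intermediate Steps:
c(G) = 0 (c(G) = 0*(-2) = 0)
B(x) = 6 + x
((B(124) + c(-112))*(2590 + 3165) + 16484) + 4068 = (((6 + 124) + 0)*(2590 + 3165) + 16484) + 4068 = ((130 + 0)*5755 + 16484) + 4068 = (130*5755 + 16484) + 4068 = (748150 + 16484) + 4068 = 764634 + 4068 = 768702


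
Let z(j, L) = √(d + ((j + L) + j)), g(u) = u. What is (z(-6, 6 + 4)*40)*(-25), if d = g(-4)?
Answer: -1000*I*√6 ≈ -2449.5*I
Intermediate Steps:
d = -4
z(j, L) = √(-4 + L + 2*j) (z(j, L) = √(-4 + ((j + L) + j)) = √(-4 + ((L + j) + j)) = √(-4 + (L + 2*j)) = √(-4 + L + 2*j))
(z(-6, 6 + 4)*40)*(-25) = (√(-4 + (6 + 4) + 2*(-6))*40)*(-25) = (√(-4 + 10 - 12)*40)*(-25) = (√(-6)*40)*(-25) = ((I*√6)*40)*(-25) = (40*I*√6)*(-25) = -1000*I*√6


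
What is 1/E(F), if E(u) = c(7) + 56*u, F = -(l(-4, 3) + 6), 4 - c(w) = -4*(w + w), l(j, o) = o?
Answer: -1/444 ≈ -0.0022523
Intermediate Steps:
c(w) = 4 + 8*w (c(w) = 4 - (-4)*(w + w) = 4 - (-4)*2*w = 4 - (-8)*w = 4 + 8*w)
F = -9 (F = -(3 + 6) = -1*9 = -9)
E(u) = 60 + 56*u (E(u) = (4 + 8*7) + 56*u = (4 + 56) + 56*u = 60 + 56*u)
1/E(F) = 1/(60 + 56*(-9)) = 1/(60 - 504) = 1/(-444) = -1/444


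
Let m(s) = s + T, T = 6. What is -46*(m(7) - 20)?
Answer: 322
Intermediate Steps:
m(s) = 6 + s (m(s) = s + 6 = 6 + s)
-46*(m(7) - 20) = -46*((6 + 7) - 20) = -46*(13 - 20) = -46*(-7) = 322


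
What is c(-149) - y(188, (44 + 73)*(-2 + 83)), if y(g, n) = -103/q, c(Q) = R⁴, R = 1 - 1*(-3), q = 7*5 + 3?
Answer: 9831/38 ≈ 258.71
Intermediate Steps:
q = 38 (q = 35 + 3 = 38)
R = 4 (R = 1 + 3 = 4)
c(Q) = 256 (c(Q) = 4⁴ = 256)
y(g, n) = -103/38
c(-149) - y(188, (44 + 73)*(-2 + 83)) = 256 - 1*(-103/38) = 256 + 103/38 = 9831/38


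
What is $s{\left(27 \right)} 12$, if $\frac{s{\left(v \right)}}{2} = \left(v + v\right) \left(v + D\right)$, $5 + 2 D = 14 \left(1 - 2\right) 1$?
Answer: $22680$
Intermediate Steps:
$D = - \frac{19}{2}$ ($D = - \frac{5}{2} + \frac{14 \left(1 - 2\right) 1}{2} = - \frac{5}{2} + \frac{14 \left(\left(-1\right) 1\right)}{2} = - \frac{5}{2} + \frac{14 \left(-1\right)}{2} = - \frac{5}{2} + \frac{1}{2} \left(-14\right) = - \frac{5}{2} - 7 = - \frac{19}{2} \approx -9.5$)
$s{\left(v \right)} = 4 v \left(- \frac{19}{2} + v\right)$ ($s{\left(v \right)} = 2 \left(v + v\right) \left(v - \frac{19}{2}\right) = 2 \cdot 2 v \left(- \frac{19}{2} + v\right) = 4 v \left(- \frac{19}{2} + v\right)$)
$s{\left(27 \right)} 12 = 2 \cdot 27 \left(-19 + 2 \cdot 27\right) 12 = 2 \cdot 27 \left(-19 + 54\right) 12 = 2 \cdot 27 \cdot 35 \cdot 12 = 1890 \cdot 12 = 22680$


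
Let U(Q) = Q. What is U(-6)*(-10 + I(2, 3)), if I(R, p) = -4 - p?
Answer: 102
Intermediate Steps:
U(-6)*(-10 + I(2, 3)) = -6*(-10 + (-4 - 1*3)) = -6*(-10 + (-4 - 3)) = -6*(-10 - 7) = -6*(-17) = 102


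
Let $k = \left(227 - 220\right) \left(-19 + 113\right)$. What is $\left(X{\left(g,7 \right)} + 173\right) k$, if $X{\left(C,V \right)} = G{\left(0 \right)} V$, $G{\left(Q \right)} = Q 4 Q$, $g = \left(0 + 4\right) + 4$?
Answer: $113834$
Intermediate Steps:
$k = 658$ ($k = 7 \cdot 94 = 658$)
$g = 8$ ($g = 4 + 4 = 8$)
$G{\left(Q \right)} = 4 Q^{2}$ ($G{\left(Q \right)} = 4 Q Q = 4 Q^{2}$)
$X{\left(C,V \right)} = 0$ ($X{\left(C,V \right)} = 4 \cdot 0^{2} V = 4 \cdot 0 V = 0 V = 0$)
$\left(X{\left(g,7 \right)} + 173\right) k = \left(0 + 173\right) 658 = 173 \cdot 658 = 113834$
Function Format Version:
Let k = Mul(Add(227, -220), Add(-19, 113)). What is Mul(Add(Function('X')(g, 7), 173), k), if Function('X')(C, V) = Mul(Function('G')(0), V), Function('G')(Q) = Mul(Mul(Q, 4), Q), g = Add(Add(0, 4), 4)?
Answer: 113834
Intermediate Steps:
k = 658 (k = Mul(7, 94) = 658)
g = 8 (g = Add(4, 4) = 8)
Function('G')(Q) = Mul(4, Pow(Q, 2)) (Function('G')(Q) = Mul(Mul(4, Q), Q) = Mul(4, Pow(Q, 2)))
Function('X')(C, V) = 0 (Function('X')(C, V) = Mul(Mul(4, Pow(0, 2)), V) = Mul(Mul(4, 0), V) = Mul(0, V) = 0)
Mul(Add(Function('X')(g, 7), 173), k) = Mul(Add(0, 173), 658) = Mul(173, 658) = 113834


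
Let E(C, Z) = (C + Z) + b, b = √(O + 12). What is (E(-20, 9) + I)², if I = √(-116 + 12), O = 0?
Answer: (-11 + 2*√3 + 2*I*√26)² ≈ -47.21 - 153.7*I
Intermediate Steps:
b = 2*√3 (b = √(0 + 12) = √12 = 2*√3 ≈ 3.4641)
E(C, Z) = C + Z + 2*√3 (E(C, Z) = (C + Z) + 2*√3 = C + Z + 2*√3)
I = 2*I*√26 (I = √(-104) = 2*I*√26 ≈ 10.198*I)
(E(-20, 9) + I)² = ((-20 + 9 + 2*√3) + 2*I*√26)² = ((-11 + 2*√3) + 2*I*√26)² = (-11 + 2*√3 + 2*I*√26)²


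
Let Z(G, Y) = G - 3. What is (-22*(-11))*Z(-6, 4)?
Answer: -2178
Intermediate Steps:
Z(G, Y) = -3 + G
(-22*(-11))*Z(-6, 4) = (-22*(-11))*(-3 - 6) = 242*(-9) = -2178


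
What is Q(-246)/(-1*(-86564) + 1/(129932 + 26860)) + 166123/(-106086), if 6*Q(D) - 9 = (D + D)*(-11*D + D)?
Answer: -5609983291483219/1439856763705254 ≈ -3.8962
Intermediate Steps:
Q(D) = 3/2 - 10*D²/3 (Q(D) = 3/2 + ((D + D)*(-11*D + D))/6 = 3/2 + ((2*D)*(-10*D))/6 = 3/2 + (-20*D²)/6 = 3/2 - 10*D²/3)
Q(-246)/(-1*(-86564) + 1/(129932 + 26860)) + 166123/(-106086) = (3/2 - 10/3*(-246)²)/(-1*(-86564) + 1/(129932 + 26860)) + 166123/(-106086) = (3/2 - 10/3*60516)/(86564 + 1/156792) + 166123*(-1/106086) = (3/2 - 201720)/(86564 + 1/156792) - 166123/106086 = -403437/(2*13572542689/156792) - 166123/106086 = -403437/2*156792/13572542689 - 166123/106086 = -31627847052/13572542689 - 166123/106086 = -5609983291483219/1439856763705254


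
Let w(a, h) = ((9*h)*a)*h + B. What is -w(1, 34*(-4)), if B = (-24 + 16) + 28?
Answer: -166484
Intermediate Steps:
B = 20 (B = -8 + 28 = 20)
w(a, h) = 20 + 9*a*h² (w(a, h) = ((9*h)*a)*h + 20 = (9*a*h)*h + 20 = 9*a*h² + 20 = 20 + 9*a*h²)
-w(1, 34*(-4)) = -(20 + 9*1*(34*(-4))²) = -(20 + 9*1*(-136)²) = -(20 + 9*1*18496) = -(20 + 166464) = -1*166484 = -166484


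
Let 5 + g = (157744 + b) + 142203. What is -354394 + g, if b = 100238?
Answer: 45786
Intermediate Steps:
g = 400180 (g = -5 + ((157744 + 100238) + 142203) = -5 + (257982 + 142203) = -5 + 400185 = 400180)
-354394 + g = -354394 + 400180 = 45786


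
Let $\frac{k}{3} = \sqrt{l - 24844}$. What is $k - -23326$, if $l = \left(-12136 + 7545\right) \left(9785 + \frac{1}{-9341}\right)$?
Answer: $23326 + \frac{6 i \sqrt{980471524076842}}{9341} \approx 23326.0 + 20113.0 i$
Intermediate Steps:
$l = - \frac{419625131244}{9341}$ ($l = - 4591 \left(9785 - \frac{1}{9341}\right) = \left(-4591\right) \frac{91401684}{9341} = - \frac{419625131244}{9341} \approx -4.4923 \cdot 10^{7}$)
$k = \frac{6 i \sqrt{980471524076842}}{9341}$ ($k = 3 \sqrt{- \frac{419625131244}{9341} - 24844} = 3 \sqrt{- \frac{419857199048}{9341}} = 3 \frac{2 i \sqrt{980471524076842}}{9341} = \frac{6 i \sqrt{980471524076842}}{9341} \approx 20113.0 i$)
$k - -23326 = \frac{6 i \sqrt{980471524076842}}{9341} - -23326 = \frac{6 i \sqrt{980471524076842}}{9341} + 23326 = 23326 + \frac{6 i \sqrt{980471524076842}}{9341}$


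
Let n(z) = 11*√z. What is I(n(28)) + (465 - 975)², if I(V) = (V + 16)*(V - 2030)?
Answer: 231008 - 44308*√7 ≈ 1.1378e+5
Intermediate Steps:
I(V) = (-2030 + V)*(16 + V) (I(V) = (16 + V)*(-2030 + V) = (-2030 + V)*(16 + V))
I(n(28)) + (465 - 975)² = (-32480 + (11*√28)² - 22154*√28) + (465 - 975)² = (-32480 + (11*(2*√7))² - 22154*2*√7) + (-510)² = (-32480 + (22*√7)² - 44308*√7) + 260100 = (-32480 + 3388 - 44308*√7) + 260100 = (-29092 - 44308*√7) + 260100 = 231008 - 44308*√7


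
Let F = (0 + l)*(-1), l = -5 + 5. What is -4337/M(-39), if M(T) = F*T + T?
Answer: 4337/39 ≈ 111.21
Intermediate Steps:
l = 0
F = 0 (F = (0 + 0)*(-1) = 0*(-1) = 0)
M(T) = T (M(T) = 0*T + T = 0 + T = T)
-4337/M(-39) = -4337/(-39) = -4337*(-1/39) = 4337/39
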